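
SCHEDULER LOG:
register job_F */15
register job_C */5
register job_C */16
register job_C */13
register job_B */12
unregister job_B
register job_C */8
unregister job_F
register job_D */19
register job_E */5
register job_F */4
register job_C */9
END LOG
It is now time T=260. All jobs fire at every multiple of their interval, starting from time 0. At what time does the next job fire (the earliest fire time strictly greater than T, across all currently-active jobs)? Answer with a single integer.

Op 1: register job_F */15 -> active={job_F:*/15}
Op 2: register job_C */5 -> active={job_C:*/5, job_F:*/15}
Op 3: register job_C */16 -> active={job_C:*/16, job_F:*/15}
Op 4: register job_C */13 -> active={job_C:*/13, job_F:*/15}
Op 5: register job_B */12 -> active={job_B:*/12, job_C:*/13, job_F:*/15}
Op 6: unregister job_B -> active={job_C:*/13, job_F:*/15}
Op 7: register job_C */8 -> active={job_C:*/8, job_F:*/15}
Op 8: unregister job_F -> active={job_C:*/8}
Op 9: register job_D */19 -> active={job_C:*/8, job_D:*/19}
Op 10: register job_E */5 -> active={job_C:*/8, job_D:*/19, job_E:*/5}
Op 11: register job_F */4 -> active={job_C:*/8, job_D:*/19, job_E:*/5, job_F:*/4}
Op 12: register job_C */9 -> active={job_C:*/9, job_D:*/19, job_E:*/5, job_F:*/4}
  job_C: interval 9, next fire after T=260 is 261
  job_D: interval 19, next fire after T=260 is 266
  job_E: interval 5, next fire after T=260 is 265
  job_F: interval 4, next fire after T=260 is 264
Earliest fire time = 261 (job job_C)

Answer: 261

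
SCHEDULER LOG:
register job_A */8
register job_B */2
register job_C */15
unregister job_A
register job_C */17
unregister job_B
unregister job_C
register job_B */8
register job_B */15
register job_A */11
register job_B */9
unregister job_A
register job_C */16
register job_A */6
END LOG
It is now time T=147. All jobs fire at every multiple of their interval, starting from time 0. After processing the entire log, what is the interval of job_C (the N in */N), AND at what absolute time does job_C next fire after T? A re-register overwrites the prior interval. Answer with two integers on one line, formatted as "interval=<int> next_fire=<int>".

Answer: interval=16 next_fire=160

Derivation:
Op 1: register job_A */8 -> active={job_A:*/8}
Op 2: register job_B */2 -> active={job_A:*/8, job_B:*/2}
Op 3: register job_C */15 -> active={job_A:*/8, job_B:*/2, job_C:*/15}
Op 4: unregister job_A -> active={job_B:*/2, job_C:*/15}
Op 5: register job_C */17 -> active={job_B:*/2, job_C:*/17}
Op 6: unregister job_B -> active={job_C:*/17}
Op 7: unregister job_C -> active={}
Op 8: register job_B */8 -> active={job_B:*/8}
Op 9: register job_B */15 -> active={job_B:*/15}
Op 10: register job_A */11 -> active={job_A:*/11, job_B:*/15}
Op 11: register job_B */9 -> active={job_A:*/11, job_B:*/9}
Op 12: unregister job_A -> active={job_B:*/9}
Op 13: register job_C */16 -> active={job_B:*/9, job_C:*/16}
Op 14: register job_A */6 -> active={job_A:*/6, job_B:*/9, job_C:*/16}
Final interval of job_C = 16
Next fire of job_C after T=147: (147//16+1)*16 = 160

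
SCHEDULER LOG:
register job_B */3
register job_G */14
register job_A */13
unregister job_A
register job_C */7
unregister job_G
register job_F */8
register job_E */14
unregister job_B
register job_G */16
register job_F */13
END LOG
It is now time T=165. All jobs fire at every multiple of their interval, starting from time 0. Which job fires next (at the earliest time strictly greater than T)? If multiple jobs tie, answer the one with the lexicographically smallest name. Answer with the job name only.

Op 1: register job_B */3 -> active={job_B:*/3}
Op 2: register job_G */14 -> active={job_B:*/3, job_G:*/14}
Op 3: register job_A */13 -> active={job_A:*/13, job_B:*/3, job_G:*/14}
Op 4: unregister job_A -> active={job_B:*/3, job_G:*/14}
Op 5: register job_C */7 -> active={job_B:*/3, job_C:*/7, job_G:*/14}
Op 6: unregister job_G -> active={job_B:*/3, job_C:*/7}
Op 7: register job_F */8 -> active={job_B:*/3, job_C:*/7, job_F:*/8}
Op 8: register job_E */14 -> active={job_B:*/3, job_C:*/7, job_E:*/14, job_F:*/8}
Op 9: unregister job_B -> active={job_C:*/7, job_E:*/14, job_F:*/8}
Op 10: register job_G */16 -> active={job_C:*/7, job_E:*/14, job_F:*/8, job_G:*/16}
Op 11: register job_F */13 -> active={job_C:*/7, job_E:*/14, job_F:*/13, job_G:*/16}
  job_C: interval 7, next fire after T=165 is 168
  job_E: interval 14, next fire after T=165 is 168
  job_F: interval 13, next fire after T=165 is 169
  job_G: interval 16, next fire after T=165 is 176
Earliest = 168, winner (lex tiebreak) = job_C

Answer: job_C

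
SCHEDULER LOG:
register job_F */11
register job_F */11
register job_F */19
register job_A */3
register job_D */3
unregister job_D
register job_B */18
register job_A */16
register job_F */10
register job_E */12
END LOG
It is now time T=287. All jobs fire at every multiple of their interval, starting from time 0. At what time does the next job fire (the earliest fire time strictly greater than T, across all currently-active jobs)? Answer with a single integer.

Answer: 288

Derivation:
Op 1: register job_F */11 -> active={job_F:*/11}
Op 2: register job_F */11 -> active={job_F:*/11}
Op 3: register job_F */19 -> active={job_F:*/19}
Op 4: register job_A */3 -> active={job_A:*/3, job_F:*/19}
Op 5: register job_D */3 -> active={job_A:*/3, job_D:*/3, job_F:*/19}
Op 6: unregister job_D -> active={job_A:*/3, job_F:*/19}
Op 7: register job_B */18 -> active={job_A:*/3, job_B:*/18, job_F:*/19}
Op 8: register job_A */16 -> active={job_A:*/16, job_B:*/18, job_F:*/19}
Op 9: register job_F */10 -> active={job_A:*/16, job_B:*/18, job_F:*/10}
Op 10: register job_E */12 -> active={job_A:*/16, job_B:*/18, job_E:*/12, job_F:*/10}
  job_A: interval 16, next fire after T=287 is 288
  job_B: interval 18, next fire after T=287 is 288
  job_E: interval 12, next fire after T=287 is 288
  job_F: interval 10, next fire after T=287 is 290
Earliest fire time = 288 (job job_A)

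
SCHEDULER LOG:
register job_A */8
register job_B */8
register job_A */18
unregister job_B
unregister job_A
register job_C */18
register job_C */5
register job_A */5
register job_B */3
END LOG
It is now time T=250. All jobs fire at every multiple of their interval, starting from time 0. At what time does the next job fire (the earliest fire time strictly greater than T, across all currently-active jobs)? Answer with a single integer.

Answer: 252

Derivation:
Op 1: register job_A */8 -> active={job_A:*/8}
Op 2: register job_B */8 -> active={job_A:*/8, job_B:*/8}
Op 3: register job_A */18 -> active={job_A:*/18, job_B:*/8}
Op 4: unregister job_B -> active={job_A:*/18}
Op 5: unregister job_A -> active={}
Op 6: register job_C */18 -> active={job_C:*/18}
Op 7: register job_C */5 -> active={job_C:*/5}
Op 8: register job_A */5 -> active={job_A:*/5, job_C:*/5}
Op 9: register job_B */3 -> active={job_A:*/5, job_B:*/3, job_C:*/5}
  job_A: interval 5, next fire after T=250 is 255
  job_B: interval 3, next fire after T=250 is 252
  job_C: interval 5, next fire after T=250 is 255
Earliest fire time = 252 (job job_B)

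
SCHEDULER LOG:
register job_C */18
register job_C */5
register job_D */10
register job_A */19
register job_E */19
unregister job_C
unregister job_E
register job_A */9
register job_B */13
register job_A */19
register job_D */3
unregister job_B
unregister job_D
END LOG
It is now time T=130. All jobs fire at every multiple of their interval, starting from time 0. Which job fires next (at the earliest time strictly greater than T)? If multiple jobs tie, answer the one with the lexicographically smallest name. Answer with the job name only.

Op 1: register job_C */18 -> active={job_C:*/18}
Op 2: register job_C */5 -> active={job_C:*/5}
Op 3: register job_D */10 -> active={job_C:*/5, job_D:*/10}
Op 4: register job_A */19 -> active={job_A:*/19, job_C:*/5, job_D:*/10}
Op 5: register job_E */19 -> active={job_A:*/19, job_C:*/5, job_D:*/10, job_E:*/19}
Op 6: unregister job_C -> active={job_A:*/19, job_D:*/10, job_E:*/19}
Op 7: unregister job_E -> active={job_A:*/19, job_D:*/10}
Op 8: register job_A */9 -> active={job_A:*/9, job_D:*/10}
Op 9: register job_B */13 -> active={job_A:*/9, job_B:*/13, job_D:*/10}
Op 10: register job_A */19 -> active={job_A:*/19, job_B:*/13, job_D:*/10}
Op 11: register job_D */3 -> active={job_A:*/19, job_B:*/13, job_D:*/3}
Op 12: unregister job_B -> active={job_A:*/19, job_D:*/3}
Op 13: unregister job_D -> active={job_A:*/19}
  job_A: interval 19, next fire after T=130 is 133
Earliest = 133, winner (lex tiebreak) = job_A

Answer: job_A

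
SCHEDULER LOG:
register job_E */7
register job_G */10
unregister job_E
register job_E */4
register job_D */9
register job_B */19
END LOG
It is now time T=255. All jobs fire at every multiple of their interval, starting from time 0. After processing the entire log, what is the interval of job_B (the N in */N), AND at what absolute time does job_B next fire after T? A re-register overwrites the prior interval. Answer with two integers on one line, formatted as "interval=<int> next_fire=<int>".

Op 1: register job_E */7 -> active={job_E:*/7}
Op 2: register job_G */10 -> active={job_E:*/7, job_G:*/10}
Op 3: unregister job_E -> active={job_G:*/10}
Op 4: register job_E */4 -> active={job_E:*/4, job_G:*/10}
Op 5: register job_D */9 -> active={job_D:*/9, job_E:*/4, job_G:*/10}
Op 6: register job_B */19 -> active={job_B:*/19, job_D:*/9, job_E:*/4, job_G:*/10}
Final interval of job_B = 19
Next fire of job_B after T=255: (255//19+1)*19 = 266

Answer: interval=19 next_fire=266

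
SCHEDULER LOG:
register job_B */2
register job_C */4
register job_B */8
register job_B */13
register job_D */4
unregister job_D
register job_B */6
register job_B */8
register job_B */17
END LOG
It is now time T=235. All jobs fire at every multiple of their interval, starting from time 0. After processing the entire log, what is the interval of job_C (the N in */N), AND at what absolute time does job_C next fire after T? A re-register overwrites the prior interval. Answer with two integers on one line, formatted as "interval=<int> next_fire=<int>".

Answer: interval=4 next_fire=236

Derivation:
Op 1: register job_B */2 -> active={job_B:*/2}
Op 2: register job_C */4 -> active={job_B:*/2, job_C:*/4}
Op 3: register job_B */8 -> active={job_B:*/8, job_C:*/4}
Op 4: register job_B */13 -> active={job_B:*/13, job_C:*/4}
Op 5: register job_D */4 -> active={job_B:*/13, job_C:*/4, job_D:*/4}
Op 6: unregister job_D -> active={job_B:*/13, job_C:*/4}
Op 7: register job_B */6 -> active={job_B:*/6, job_C:*/4}
Op 8: register job_B */8 -> active={job_B:*/8, job_C:*/4}
Op 9: register job_B */17 -> active={job_B:*/17, job_C:*/4}
Final interval of job_C = 4
Next fire of job_C after T=235: (235//4+1)*4 = 236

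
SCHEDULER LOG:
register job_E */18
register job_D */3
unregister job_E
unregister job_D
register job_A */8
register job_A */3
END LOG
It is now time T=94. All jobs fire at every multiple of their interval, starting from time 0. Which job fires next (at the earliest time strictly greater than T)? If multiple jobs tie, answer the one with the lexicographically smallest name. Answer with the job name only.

Op 1: register job_E */18 -> active={job_E:*/18}
Op 2: register job_D */3 -> active={job_D:*/3, job_E:*/18}
Op 3: unregister job_E -> active={job_D:*/3}
Op 4: unregister job_D -> active={}
Op 5: register job_A */8 -> active={job_A:*/8}
Op 6: register job_A */3 -> active={job_A:*/3}
  job_A: interval 3, next fire after T=94 is 96
Earliest = 96, winner (lex tiebreak) = job_A

Answer: job_A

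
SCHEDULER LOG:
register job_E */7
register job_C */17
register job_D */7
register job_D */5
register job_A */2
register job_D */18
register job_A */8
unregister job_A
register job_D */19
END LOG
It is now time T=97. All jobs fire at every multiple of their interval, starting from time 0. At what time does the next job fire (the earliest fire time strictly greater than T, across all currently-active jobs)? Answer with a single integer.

Op 1: register job_E */7 -> active={job_E:*/7}
Op 2: register job_C */17 -> active={job_C:*/17, job_E:*/7}
Op 3: register job_D */7 -> active={job_C:*/17, job_D:*/7, job_E:*/7}
Op 4: register job_D */5 -> active={job_C:*/17, job_D:*/5, job_E:*/7}
Op 5: register job_A */2 -> active={job_A:*/2, job_C:*/17, job_D:*/5, job_E:*/7}
Op 6: register job_D */18 -> active={job_A:*/2, job_C:*/17, job_D:*/18, job_E:*/7}
Op 7: register job_A */8 -> active={job_A:*/8, job_C:*/17, job_D:*/18, job_E:*/7}
Op 8: unregister job_A -> active={job_C:*/17, job_D:*/18, job_E:*/7}
Op 9: register job_D */19 -> active={job_C:*/17, job_D:*/19, job_E:*/7}
  job_C: interval 17, next fire after T=97 is 102
  job_D: interval 19, next fire after T=97 is 114
  job_E: interval 7, next fire after T=97 is 98
Earliest fire time = 98 (job job_E)

Answer: 98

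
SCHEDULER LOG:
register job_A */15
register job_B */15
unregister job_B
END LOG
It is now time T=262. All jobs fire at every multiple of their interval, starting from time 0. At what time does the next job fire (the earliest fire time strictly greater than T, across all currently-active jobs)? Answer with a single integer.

Answer: 270

Derivation:
Op 1: register job_A */15 -> active={job_A:*/15}
Op 2: register job_B */15 -> active={job_A:*/15, job_B:*/15}
Op 3: unregister job_B -> active={job_A:*/15}
  job_A: interval 15, next fire after T=262 is 270
Earliest fire time = 270 (job job_A)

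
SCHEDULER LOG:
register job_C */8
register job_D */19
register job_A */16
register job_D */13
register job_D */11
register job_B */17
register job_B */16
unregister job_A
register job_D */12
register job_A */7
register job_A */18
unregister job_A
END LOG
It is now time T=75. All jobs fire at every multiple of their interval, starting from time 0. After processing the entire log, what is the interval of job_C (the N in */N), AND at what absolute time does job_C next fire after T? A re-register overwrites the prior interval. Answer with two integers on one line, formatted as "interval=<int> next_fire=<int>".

Op 1: register job_C */8 -> active={job_C:*/8}
Op 2: register job_D */19 -> active={job_C:*/8, job_D:*/19}
Op 3: register job_A */16 -> active={job_A:*/16, job_C:*/8, job_D:*/19}
Op 4: register job_D */13 -> active={job_A:*/16, job_C:*/8, job_D:*/13}
Op 5: register job_D */11 -> active={job_A:*/16, job_C:*/8, job_D:*/11}
Op 6: register job_B */17 -> active={job_A:*/16, job_B:*/17, job_C:*/8, job_D:*/11}
Op 7: register job_B */16 -> active={job_A:*/16, job_B:*/16, job_C:*/8, job_D:*/11}
Op 8: unregister job_A -> active={job_B:*/16, job_C:*/8, job_D:*/11}
Op 9: register job_D */12 -> active={job_B:*/16, job_C:*/8, job_D:*/12}
Op 10: register job_A */7 -> active={job_A:*/7, job_B:*/16, job_C:*/8, job_D:*/12}
Op 11: register job_A */18 -> active={job_A:*/18, job_B:*/16, job_C:*/8, job_D:*/12}
Op 12: unregister job_A -> active={job_B:*/16, job_C:*/8, job_D:*/12}
Final interval of job_C = 8
Next fire of job_C after T=75: (75//8+1)*8 = 80

Answer: interval=8 next_fire=80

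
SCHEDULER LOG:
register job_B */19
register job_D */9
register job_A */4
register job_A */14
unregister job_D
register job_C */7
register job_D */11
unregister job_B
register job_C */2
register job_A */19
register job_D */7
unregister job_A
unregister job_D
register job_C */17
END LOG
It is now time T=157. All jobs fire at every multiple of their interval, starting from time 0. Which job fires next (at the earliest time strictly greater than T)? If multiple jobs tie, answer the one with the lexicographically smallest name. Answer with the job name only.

Op 1: register job_B */19 -> active={job_B:*/19}
Op 2: register job_D */9 -> active={job_B:*/19, job_D:*/9}
Op 3: register job_A */4 -> active={job_A:*/4, job_B:*/19, job_D:*/9}
Op 4: register job_A */14 -> active={job_A:*/14, job_B:*/19, job_D:*/9}
Op 5: unregister job_D -> active={job_A:*/14, job_B:*/19}
Op 6: register job_C */7 -> active={job_A:*/14, job_B:*/19, job_C:*/7}
Op 7: register job_D */11 -> active={job_A:*/14, job_B:*/19, job_C:*/7, job_D:*/11}
Op 8: unregister job_B -> active={job_A:*/14, job_C:*/7, job_D:*/11}
Op 9: register job_C */2 -> active={job_A:*/14, job_C:*/2, job_D:*/11}
Op 10: register job_A */19 -> active={job_A:*/19, job_C:*/2, job_D:*/11}
Op 11: register job_D */7 -> active={job_A:*/19, job_C:*/2, job_D:*/7}
Op 12: unregister job_A -> active={job_C:*/2, job_D:*/7}
Op 13: unregister job_D -> active={job_C:*/2}
Op 14: register job_C */17 -> active={job_C:*/17}
  job_C: interval 17, next fire after T=157 is 170
Earliest = 170, winner (lex tiebreak) = job_C

Answer: job_C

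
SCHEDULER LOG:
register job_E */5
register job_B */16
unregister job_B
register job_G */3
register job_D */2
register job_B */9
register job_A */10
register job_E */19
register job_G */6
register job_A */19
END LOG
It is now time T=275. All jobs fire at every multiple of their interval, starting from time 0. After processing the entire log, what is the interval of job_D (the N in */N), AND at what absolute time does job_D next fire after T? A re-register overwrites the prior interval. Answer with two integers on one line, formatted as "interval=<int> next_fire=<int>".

Op 1: register job_E */5 -> active={job_E:*/5}
Op 2: register job_B */16 -> active={job_B:*/16, job_E:*/5}
Op 3: unregister job_B -> active={job_E:*/5}
Op 4: register job_G */3 -> active={job_E:*/5, job_G:*/3}
Op 5: register job_D */2 -> active={job_D:*/2, job_E:*/5, job_G:*/3}
Op 6: register job_B */9 -> active={job_B:*/9, job_D:*/2, job_E:*/5, job_G:*/3}
Op 7: register job_A */10 -> active={job_A:*/10, job_B:*/9, job_D:*/2, job_E:*/5, job_G:*/3}
Op 8: register job_E */19 -> active={job_A:*/10, job_B:*/9, job_D:*/2, job_E:*/19, job_G:*/3}
Op 9: register job_G */6 -> active={job_A:*/10, job_B:*/9, job_D:*/2, job_E:*/19, job_G:*/6}
Op 10: register job_A */19 -> active={job_A:*/19, job_B:*/9, job_D:*/2, job_E:*/19, job_G:*/6}
Final interval of job_D = 2
Next fire of job_D after T=275: (275//2+1)*2 = 276

Answer: interval=2 next_fire=276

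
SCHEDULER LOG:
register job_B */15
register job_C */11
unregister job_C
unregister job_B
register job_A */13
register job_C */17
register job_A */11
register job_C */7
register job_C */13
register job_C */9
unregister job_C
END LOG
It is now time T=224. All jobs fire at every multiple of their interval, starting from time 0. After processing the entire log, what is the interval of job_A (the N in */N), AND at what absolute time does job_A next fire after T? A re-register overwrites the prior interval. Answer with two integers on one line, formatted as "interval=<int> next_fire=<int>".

Op 1: register job_B */15 -> active={job_B:*/15}
Op 2: register job_C */11 -> active={job_B:*/15, job_C:*/11}
Op 3: unregister job_C -> active={job_B:*/15}
Op 4: unregister job_B -> active={}
Op 5: register job_A */13 -> active={job_A:*/13}
Op 6: register job_C */17 -> active={job_A:*/13, job_C:*/17}
Op 7: register job_A */11 -> active={job_A:*/11, job_C:*/17}
Op 8: register job_C */7 -> active={job_A:*/11, job_C:*/7}
Op 9: register job_C */13 -> active={job_A:*/11, job_C:*/13}
Op 10: register job_C */9 -> active={job_A:*/11, job_C:*/9}
Op 11: unregister job_C -> active={job_A:*/11}
Final interval of job_A = 11
Next fire of job_A after T=224: (224//11+1)*11 = 231

Answer: interval=11 next_fire=231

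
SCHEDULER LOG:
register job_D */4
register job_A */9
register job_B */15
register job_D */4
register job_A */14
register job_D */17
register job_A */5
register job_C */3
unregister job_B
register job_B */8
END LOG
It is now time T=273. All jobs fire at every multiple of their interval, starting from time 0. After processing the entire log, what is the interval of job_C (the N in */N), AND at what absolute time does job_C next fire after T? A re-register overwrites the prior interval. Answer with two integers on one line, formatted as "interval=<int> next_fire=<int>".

Op 1: register job_D */4 -> active={job_D:*/4}
Op 2: register job_A */9 -> active={job_A:*/9, job_D:*/4}
Op 3: register job_B */15 -> active={job_A:*/9, job_B:*/15, job_D:*/4}
Op 4: register job_D */4 -> active={job_A:*/9, job_B:*/15, job_D:*/4}
Op 5: register job_A */14 -> active={job_A:*/14, job_B:*/15, job_D:*/4}
Op 6: register job_D */17 -> active={job_A:*/14, job_B:*/15, job_D:*/17}
Op 7: register job_A */5 -> active={job_A:*/5, job_B:*/15, job_D:*/17}
Op 8: register job_C */3 -> active={job_A:*/5, job_B:*/15, job_C:*/3, job_D:*/17}
Op 9: unregister job_B -> active={job_A:*/5, job_C:*/3, job_D:*/17}
Op 10: register job_B */8 -> active={job_A:*/5, job_B:*/8, job_C:*/3, job_D:*/17}
Final interval of job_C = 3
Next fire of job_C after T=273: (273//3+1)*3 = 276

Answer: interval=3 next_fire=276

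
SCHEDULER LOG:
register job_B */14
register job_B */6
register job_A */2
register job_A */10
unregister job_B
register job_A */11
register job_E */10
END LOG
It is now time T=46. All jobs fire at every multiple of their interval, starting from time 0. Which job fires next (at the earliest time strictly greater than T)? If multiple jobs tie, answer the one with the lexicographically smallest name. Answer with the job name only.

Answer: job_E

Derivation:
Op 1: register job_B */14 -> active={job_B:*/14}
Op 2: register job_B */6 -> active={job_B:*/6}
Op 3: register job_A */2 -> active={job_A:*/2, job_B:*/6}
Op 4: register job_A */10 -> active={job_A:*/10, job_B:*/6}
Op 5: unregister job_B -> active={job_A:*/10}
Op 6: register job_A */11 -> active={job_A:*/11}
Op 7: register job_E */10 -> active={job_A:*/11, job_E:*/10}
  job_A: interval 11, next fire after T=46 is 55
  job_E: interval 10, next fire after T=46 is 50
Earliest = 50, winner (lex tiebreak) = job_E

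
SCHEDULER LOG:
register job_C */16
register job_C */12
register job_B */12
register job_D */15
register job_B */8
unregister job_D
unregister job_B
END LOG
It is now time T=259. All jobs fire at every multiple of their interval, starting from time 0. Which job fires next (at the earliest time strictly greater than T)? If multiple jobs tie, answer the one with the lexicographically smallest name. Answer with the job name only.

Answer: job_C

Derivation:
Op 1: register job_C */16 -> active={job_C:*/16}
Op 2: register job_C */12 -> active={job_C:*/12}
Op 3: register job_B */12 -> active={job_B:*/12, job_C:*/12}
Op 4: register job_D */15 -> active={job_B:*/12, job_C:*/12, job_D:*/15}
Op 5: register job_B */8 -> active={job_B:*/8, job_C:*/12, job_D:*/15}
Op 6: unregister job_D -> active={job_B:*/8, job_C:*/12}
Op 7: unregister job_B -> active={job_C:*/12}
  job_C: interval 12, next fire after T=259 is 264
Earliest = 264, winner (lex tiebreak) = job_C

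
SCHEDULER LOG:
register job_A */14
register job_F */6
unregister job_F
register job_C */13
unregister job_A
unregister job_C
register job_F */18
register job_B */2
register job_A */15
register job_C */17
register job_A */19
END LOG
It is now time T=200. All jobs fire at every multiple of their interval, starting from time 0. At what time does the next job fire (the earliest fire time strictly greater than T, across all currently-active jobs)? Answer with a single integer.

Answer: 202

Derivation:
Op 1: register job_A */14 -> active={job_A:*/14}
Op 2: register job_F */6 -> active={job_A:*/14, job_F:*/6}
Op 3: unregister job_F -> active={job_A:*/14}
Op 4: register job_C */13 -> active={job_A:*/14, job_C:*/13}
Op 5: unregister job_A -> active={job_C:*/13}
Op 6: unregister job_C -> active={}
Op 7: register job_F */18 -> active={job_F:*/18}
Op 8: register job_B */2 -> active={job_B:*/2, job_F:*/18}
Op 9: register job_A */15 -> active={job_A:*/15, job_B:*/2, job_F:*/18}
Op 10: register job_C */17 -> active={job_A:*/15, job_B:*/2, job_C:*/17, job_F:*/18}
Op 11: register job_A */19 -> active={job_A:*/19, job_B:*/2, job_C:*/17, job_F:*/18}
  job_A: interval 19, next fire after T=200 is 209
  job_B: interval 2, next fire after T=200 is 202
  job_C: interval 17, next fire after T=200 is 204
  job_F: interval 18, next fire after T=200 is 216
Earliest fire time = 202 (job job_B)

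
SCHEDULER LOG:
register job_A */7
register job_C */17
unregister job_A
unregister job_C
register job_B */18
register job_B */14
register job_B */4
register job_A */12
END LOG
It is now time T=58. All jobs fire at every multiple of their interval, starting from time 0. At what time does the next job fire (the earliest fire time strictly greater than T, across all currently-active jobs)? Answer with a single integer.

Op 1: register job_A */7 -> active={job_A:*/7}
Op 2: register job_C */17 -> active={job_A:*/7, job_C:*/17}
Op 3: unregister job_A -> active={job_C:*/17}
Op 4: unregister job_C -> active={}
Op 5: register job_B */18 -> active={job_B:*/18}
Op 6: register job_B */14 -> active={job_B:*/14}
Op 7: register job_B */4 -> active={job_B:*/4}
Op 8: register job_A */12 -> active={job_A:*/12, job_B:*/4}
  job_A: interval 12, next fire after T=58 is 60
  job_B: interval 4, next fire after T=58 is 60
Earliest fire time = 60 (job job_A)

Answer: 60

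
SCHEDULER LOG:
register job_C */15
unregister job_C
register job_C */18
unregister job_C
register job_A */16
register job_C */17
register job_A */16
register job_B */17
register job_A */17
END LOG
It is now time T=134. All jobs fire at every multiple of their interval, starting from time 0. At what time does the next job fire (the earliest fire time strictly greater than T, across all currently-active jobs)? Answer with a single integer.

Op 1: register job_C */15 -> active={job_C:*/15}
Op 2: unregister job_C -> active={}
Op 3: register job_C */18 -> active={job_C:*/18}
Op 4: unregister job_C -> active={}
Op 5: register job_A */16 -> active={job_A:*/16}
Op 6: register job_C */17 -> active={job_A:*/16, job_C:*/17}
Op 7: register job_A */16 -> active={job_A:*/16, job_C:*/17}
Op 8: register job_B */17 -> active={job_A:*/16, job_B:*/17, job_C:*/17}
Op 9: register job_A */17 -> active={job_A:*/17, job_B:*/17, job_C:*/17}
  job_A: interval 17, next fire after T=134 is 136
  job_B: interval 17, next fire after T=134 is 136
  job_C: interval 17, next fire after T=134 is 136
Earliest fire time = 136 (job job_A)

Answer: 136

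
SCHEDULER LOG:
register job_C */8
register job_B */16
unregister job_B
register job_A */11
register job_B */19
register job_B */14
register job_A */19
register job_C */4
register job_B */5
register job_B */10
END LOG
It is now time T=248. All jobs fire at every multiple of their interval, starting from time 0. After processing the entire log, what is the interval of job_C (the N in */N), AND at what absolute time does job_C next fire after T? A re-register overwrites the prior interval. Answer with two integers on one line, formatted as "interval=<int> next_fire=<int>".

Answer: interval=4 next_fire=252

Derivation:
Op 1: register job_C */8 -> active={job_C:*/8}
Op 2: register job_B */16 -> active={job_B:*/16, job_C:*/8}
Op 3: unregister job_B -> active={job_C:*/8}
Op 4: register job_A */11 -> active={job_A:*/11, job_C:*/8}
Op 5: register job_B */19 -> active={job_A:*/11, job_B:*/19, job_C:*/8}
Op 6: register job_B */14 -> active={job_A:*/11, job_B:*/14, job_C:*/8}
Op 7: register job_A */19 -> active={job_A:*/19, job_B:*/14, job_C:*/8}
Op 8: register job_C */4 -> active={job_A:*/19, job_B:*/14, job_C:*/4}
Op 9: register job_B */5 -> active={job_A:*/19, job_B:*/5, job_C:*/4}
Op 10: register job_B */10 -> active={job_A:*/19, job_B:*/10, job_C:*/4}
Final interval of job_C = 4
Next fire of job_C after T=248: (248//4+1)*4 = 252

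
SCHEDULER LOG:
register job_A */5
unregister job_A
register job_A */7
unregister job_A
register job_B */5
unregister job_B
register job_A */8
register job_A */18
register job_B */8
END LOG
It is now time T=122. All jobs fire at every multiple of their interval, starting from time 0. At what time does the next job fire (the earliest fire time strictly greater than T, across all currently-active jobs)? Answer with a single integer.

Answer: 126

Derivation:
Op 1: register job_A */5 -> active={job_A:*/5}
Op 2: unregister job_A -> active={}
Op 3: register job_A */7 -> active={job_A:*/7}
Op 4: unregister job_A -> active={}
Op 5: register job_B */5 -> active={job_B:*/5}
Op 6: unregister job_B -> active={}
Op 7: register job_A */8 -> active={job_A:*/8}
Op 8: register job_A */18 -> active={job_A:*/18}
Op 9: register job_B */8 -> active={job_A:*/18, job_B:*/8}
  job_A: interval 18, next fire after T=122 is 126
  job_B: interval 8, next fire after T=122 is 128
Earliest fire time = 126 (job job_A)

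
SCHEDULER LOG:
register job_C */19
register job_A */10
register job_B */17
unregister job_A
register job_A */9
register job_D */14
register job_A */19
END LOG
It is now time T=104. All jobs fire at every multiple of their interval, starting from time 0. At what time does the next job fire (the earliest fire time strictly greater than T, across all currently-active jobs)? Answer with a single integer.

Op 1: register job_C */19 -> active={job_C:*/19}
Op 2: register job_A */10 -> active={job_A:*/10, job_C:*/19}
Op 3: register job_B */17 -> active={job_A:*/10, job_B:*/17, job_C:*/19}
Op 4: unregister job_A -> active={job_B:*/17, job_C:*/19}
Op 5: register job_A */9 -> active={job_A:*/9, job_B:*/17, job_C:*/19}
Op 6: register job_D */14 -> active={job_A:*/9, job_B:*/17, job_C:*/19, job_D:*/14}
Op 7: register job_A */19 -> active={job_A:*/19, job_B:*/17, job_C:*/19, job_D:*/14}
  job_A: interval 19, next fire after T=104 is 114
  job_B: interval 17, next fire after T=104 is 119
  job_C: interval 19, next fire after T=104 is 114
  job_D: interval 14, next fire after T=104 is 112
Earliest fire time = 112 (job job_D)

Answer: 112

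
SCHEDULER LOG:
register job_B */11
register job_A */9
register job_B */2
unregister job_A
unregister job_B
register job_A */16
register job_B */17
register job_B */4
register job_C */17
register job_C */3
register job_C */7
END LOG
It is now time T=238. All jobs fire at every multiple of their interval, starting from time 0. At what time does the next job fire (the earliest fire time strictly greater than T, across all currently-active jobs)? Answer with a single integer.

Op 1: register job_B */11 -> active={job_B:*/11}
Op 2: register job_A */9 -> active={job_A:*/9, job_B:*/11}
Op 3: register job_B */2 -> active={job_A:*/9, job_B:*/2}
Op 4: unregister job_A -> active={job_B:*/2}
Op 5: unregister job_B -> active={}
Op 6: register job_A */16 -> active={job_A:*/16}
Op 7: register job_B */17 -> active={job_A:*/16, job_B:*/17}
Op 8: register job_B */4 -> active={job_A:*/16, job_B:*/4}
Op 9: register job_C */17 -> active={job_A:*/16, job_B:*/4, job_C:*/17}
Op 10: register job_C */3 -> active={job_A:*/16, job_B:*/4, job_C:*/3}
Op 11: register job_C */7 -> active={job_A:*/16, job_B:*/4, job_C:*/7}
  job_A: interval 16, next fire after T=238 is 240
  job_B: interval 4, next fire after T=238 is 240
  job_C: interval 7, next fire after T=238 is 245
Earliest fire time = 240 (job job_A)

Answer: 240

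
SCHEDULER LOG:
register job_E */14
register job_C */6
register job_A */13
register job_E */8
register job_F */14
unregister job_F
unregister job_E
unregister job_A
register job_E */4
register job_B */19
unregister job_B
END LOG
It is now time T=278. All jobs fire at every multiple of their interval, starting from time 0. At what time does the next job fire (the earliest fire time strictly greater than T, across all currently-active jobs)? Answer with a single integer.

Answer: 280

Derivation:
Op 1: register job_E */14 -> active={job_E:*/14}
Op 2: register job_C */6 -> active={job_C:*/6, job_E:*/14}
Op 3: register job_A */13 -> active={job_A:*/13, job_C:*/6, job_E:*/14}
Op 4: register job_E */8 -> active={job_A:*/13, job_C:*/6, job_E:*/8}
Op 5: register job_F */14 -> active={job_A:*/13, job_C:*/6, job_E:*/8, job_F:*/14}
Op 6: unregister job_F -> active={job_A:*/13, job_C:*/6, job_E:*/8}
Op 7: unregister job_E -> active={job_A:*/13, job_C:*/6}
Op 8: unregister job_A -> active={job_C:*/6}
Op 9: register job_E */4 -> active={job_C:*/6, job_E:*/4}
Op 10: register job_B */19 -> active={job_B:*/19, job_C:*/6, job_E:*/4}
Op 11: unregister job_B -> active={job_C:*/6, job_E:*/4}
  job_C: interval 6, next fire after T=278 is 282
  job_E: interval 4, next fire after T=278 is 280
Earliest fire time = 280 (job job_E)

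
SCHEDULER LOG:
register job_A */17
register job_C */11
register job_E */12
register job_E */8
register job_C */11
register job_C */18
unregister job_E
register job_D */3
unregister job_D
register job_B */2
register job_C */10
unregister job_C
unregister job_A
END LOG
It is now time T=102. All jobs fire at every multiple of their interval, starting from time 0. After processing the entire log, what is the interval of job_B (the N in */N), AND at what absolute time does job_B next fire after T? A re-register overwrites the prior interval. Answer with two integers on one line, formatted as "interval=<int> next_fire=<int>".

Answer: interval=2 next_fire=104

Derivation:
Op 1: register job_A */17 -> active={job_A:*/17}
Op 2: register job_C */11 -> active={job_A:*/17, job_C:*/11}
Op 3: register job_E */12 -> active={job_A:*/17, job_C:*/11, job_E:*/12}
Op 4: register job_E */8 -> active={job_A:*/17, job_C:*/11, job_E:*/8}
Op 5: register job_C */11 -> active={job_A:*/17, job_C:*/11, job_E:*/8}
Op 6: register job_C */18 -> active={job_A:*/17, job_C:*/18, job_E:*/8}
Op 7: unregister job_E -> active={job_A:*/17, job_C:*/18}
Op 8: register job_D */3 -> active={job_A:*/17, job_C:*/18, job_D:*/3}
Op 9: unregister job_D -> active={job_A:*/17, job_C:*/18}
Op 10: register job_B */2 -> active={job_A:*/17, job_B:*/2, job_C:*/18}
Op 11: register job_C */10 -> active={job_A:*/17, job_B:*/2, job_C:*/10}
Op 12: unregister job_C -> active={job_A:*/17, job_B:*/2}
Op 13: unregister job_A -> active={job_B:*/2}
Final interval of job_B = 2
Next fire of job_B after T=102: (102//2+1)*2 = 104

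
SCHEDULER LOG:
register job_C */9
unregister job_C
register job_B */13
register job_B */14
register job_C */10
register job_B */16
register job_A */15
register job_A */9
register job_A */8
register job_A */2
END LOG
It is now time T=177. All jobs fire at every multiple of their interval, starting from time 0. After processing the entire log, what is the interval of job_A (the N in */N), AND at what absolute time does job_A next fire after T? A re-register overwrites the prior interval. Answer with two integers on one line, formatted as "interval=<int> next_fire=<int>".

Op 1: register job_C */9 -> active={job_C:*/9}
Op 2: unregister job_C -> active={}
Op 3: register job_B */13 -> active={job_B:*/13}
Op 4: register job_B */14 -> active={job_B:*/14}
Op 5: register job_C */10 -> active={job_B:*/14, job_C:*/10}
Op 6: register job_B */16 -> active={job_B:*/16, job_C:*/10}
Op 7: register job_A */15 -> active={job_A:*/15, job_B:*/16, job_C:*/10}
Op 8: register job_A */9 -> active={job_A:*/9, job_B:*/16, job_C:*/10}
Op 9: register job_A */8 -> active={job_A:*/8, job_B:*/16, job_C:*/10}
Op 10: register job_A */2 -> active={job_A:*/2, job_B:*/16, job_C:*/10}
Final interval of job_A = 2
Next fire of job_A after T=177: (177//2+1)*2 = 178

Answer: interval=2 next_fire=178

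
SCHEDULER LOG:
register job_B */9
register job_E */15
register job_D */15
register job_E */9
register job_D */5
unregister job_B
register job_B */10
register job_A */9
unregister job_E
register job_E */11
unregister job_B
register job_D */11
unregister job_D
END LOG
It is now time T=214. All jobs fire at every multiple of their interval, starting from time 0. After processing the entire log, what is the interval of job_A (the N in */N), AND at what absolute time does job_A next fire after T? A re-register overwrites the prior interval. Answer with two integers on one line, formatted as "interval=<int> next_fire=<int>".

Answer: interval=9 next_fire=216

Derivation:
Op 1: register job_B */9 -> active={job_B:*/9}
Op 2: register job_E */15 -> active={job_B:*/9, job_E:*/15}
Op 3: register job_D */15 -> active={job_B:*/9, job_D:*/15, job_E:*/15}
Op 4: register job_E */9 -> active={job_B:*/9, job_D:*/15, job_E:*/9}
Op 5: register job_D */5 -> active={job_B:*/9, job_D:*/5, job_E:*/9}
Op 6: unregister job_B -> active={job_D:*/5, job_E:*/9}
Op 7: register job_B */10 -> active={job_B:*/10, job_D:*/5, job_E:*/9}
Op 8: register job_A */9 -> active={job_A:*/9, job_B:*/10, job_D:*/5, job_E:*/9}
Op 9: unregister job_E -> active={job_A:*/9, job_B:*/10, job_D:*/5}
Op 10: register job_E */11 -> active={job_A:*/9, job_B:*/10, job_D:*/5, job_E:*/11}
Op 11: unregister job_B -> active={job_A:*/9, job_D:*/5, job_E:*/11}
Op 12: register job_D */11 -> active={job_A:*/9, job_D:*/11, job_E:*/11}
Op 13: unregister job_D -> active={job_A:*/9, job_E:*/11}
Final interval of job_A = 9
Next fire of job_A after T=214: (214//9+1)*9 = 216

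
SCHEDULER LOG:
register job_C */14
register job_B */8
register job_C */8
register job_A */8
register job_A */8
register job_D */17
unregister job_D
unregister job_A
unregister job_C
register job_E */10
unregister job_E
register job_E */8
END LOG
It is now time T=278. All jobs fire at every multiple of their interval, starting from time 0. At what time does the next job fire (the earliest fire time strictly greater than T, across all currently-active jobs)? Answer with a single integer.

Answer: 280

Derivation:
Op 1: register job_C */14 -> active={job_C:*/14}
Op 2: register job_B */8 -> active={job_B:*/8, job_C:*/14}
Op 3: register job_C */8 -> active={job_B:*/8, job_C:*/8}
Op 4: register job_A */8 -> active={job_A:*/8, job_B:*/8, job_C:*/8}
Op 5: register job_A */8 -> active={job_A:*/8, job_B:*/8, job_C:*/8}
Op 6: register job_D */17 -> active={job_A:*/8, job_B:*/8, job_C:*/8, job_D:*/17}
Op 7: unregister job_D -> active={job_A:*/8, job_B:*/8, job_C:*/8}
Op 8: unregister job_A -> active={job_B:*/8, job_C:*/8}
Op 9: unregister job_C -> active={job_B:*/8}
Op 10: register job_E */10 -> active={job_B:*/8, job_E:*/10}
Op 11: unregister job_E -> active={job_B:*/8}
Op 12: register job_E */8 -> active={job_B:*/8, job_E:*/8}
  job_B: interval 8, next fire after T=278 is 280
  job_E: interval 8, next fire after T=278 is 280
Earliest fire time = 280 (job job_B)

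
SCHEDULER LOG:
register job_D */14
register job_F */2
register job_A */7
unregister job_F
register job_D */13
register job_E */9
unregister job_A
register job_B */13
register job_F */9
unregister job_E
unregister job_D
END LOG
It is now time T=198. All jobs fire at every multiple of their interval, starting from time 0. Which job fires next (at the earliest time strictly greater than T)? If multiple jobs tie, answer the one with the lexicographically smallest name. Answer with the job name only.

Op 1: register job_D */14 -> active={job_D:*/14}
Op 2: register job_F */2 -> active={job_D:*/14, job_F:*/2}
Op 3: register job_A */7 -> active={job_A:*/7, job_D:*/14, job_F:*/2}
Op 4: unregister job_F -> active={job_A:*/7, job_D:*/14}
Op 5: register job_D */13 -> active={job_A:*/7, job_D:*/13}
Op 6: register job_E */9 -> active={job_A:*/7, job_D:*/13, job_E:*/9}
Op 7: unregister job_A -> active={job_D:*/13, job_E:*/9}
Op 8: register job_B */13 -> active={job_B:*/13, job_D:*/13, job_E:*/9}
Op 9: register job_F */9 -> active={job_B:*/13, job_D:*/13, job_E:*/9, job_F:*/9}
Op 10: unregister job_E -> active={job_B:*/13, job_D:*/13, job_F:*/9}
Op 11: unregister job_D -> active={job_B:*/13, job_F:*/9}
  job_B: interval 13, next fire after T=198 is 208
  job_F: interval 9, next fire after T=198 is 207
Earliest = 207, winner (lex tiebreak) = job_F

Answer: job_F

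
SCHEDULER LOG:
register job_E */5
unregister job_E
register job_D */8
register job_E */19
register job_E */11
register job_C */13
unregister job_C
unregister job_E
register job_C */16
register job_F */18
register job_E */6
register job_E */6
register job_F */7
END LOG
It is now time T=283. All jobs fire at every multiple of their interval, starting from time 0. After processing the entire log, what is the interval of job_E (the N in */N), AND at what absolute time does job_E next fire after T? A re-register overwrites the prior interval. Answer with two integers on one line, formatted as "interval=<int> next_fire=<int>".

Answer: interval=6 next_fire=288

Derivation:
Op 1: register job_E */5 -> active={job_E:*/5}
Op 2: unregister job_E -> active={}
Op 3: register job_D */8 -> active={job_D:*/8}
Op 4: register job_E */19 -> active={job_D:*/8, job_E:*/19}
Op 5: register job_E */11 -> active={job_D:*/8, job_E:*/11}
Op 6: register job_C */13 -> active={job_C:*/13, job_D:*/8, job_E:*/11}
Op 7: unregister job_C -> active={job_D:*/8, job_E:*/11}
Op 8: unregister job_E -> active={job_D:*/8}
Op 9: register job_C */16 -> active={job_C:*/16, job_D:*/8}
Op 10: register job_F */18 -> active={job_C:*/16, job_D:*/8, job_F:*/18}
Op 11: register job_E */6 -> active={job_C:*/16, job_D:*/8, job_E:*/6, job_F:*/18}
Op 12: register job_E */6 -> active={job_C:*/16, job_D:*/8, job_E:*/6, job_F:*/18}
Op 13: register job_F */7 -> active={job_C:*/16, job_D:*/8, job_E:*/6, job_F:*/7}
Final interval of job_E = 6
Next fire of job_E after T=283: (283//6+1)*6 = 288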